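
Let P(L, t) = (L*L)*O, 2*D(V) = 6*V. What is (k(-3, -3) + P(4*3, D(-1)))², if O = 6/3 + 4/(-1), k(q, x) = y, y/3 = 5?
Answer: 74529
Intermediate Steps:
y = 15 (y = 3*5 = 15)
k(q, x) = 15
O = -2 (O = 6*(⅓) + 4*(-1) = 2 - 4 = -2)
D(V) = 3*V (D(V) = (6*V)/2 = 3*V)
P(L, t) = -2*L² (P(L, t) = (L*L)*(-2) = L²*(-2) = -2*L²)
(k(-3, -3) + P(4*3, D(-1)))² = (15 - 2*(4*3)²)² = (15 - 2*12²)² = (15 - 2*144)² = (15 - 288)² = (-273)² = 74529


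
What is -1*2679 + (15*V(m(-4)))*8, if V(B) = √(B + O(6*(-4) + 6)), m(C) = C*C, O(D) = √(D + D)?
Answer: -2679 + 120*√(16 + 6*I) ≈ -2190.9 + 88.508*I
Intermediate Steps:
O(D) = √2*√D (O(D) = √(2*D) = √2*√D)
m(C) = C²
V(B) = √(B + 6*I) (V(B) = √(B + √2*√(6*(-4) + 6)) = √(B + √2*√(-24 + 6)) = √(B + √2*√(-18)) = √(B + √2*(3*I*√2)) = √(B + 6*I))
-1*2679 + (15*V(m(-4)))*8 = -1*2679 + (15*√((-4)² + 6*I))*8 = -2679 + (15*√(16 + 6*I))*8 = -2679 + 120*√(16 + 6*I)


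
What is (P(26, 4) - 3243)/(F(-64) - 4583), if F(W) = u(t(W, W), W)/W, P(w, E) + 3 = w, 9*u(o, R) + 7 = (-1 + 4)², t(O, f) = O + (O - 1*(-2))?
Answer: 185472/263981 ≈ 0.70260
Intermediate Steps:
t(O, f) = 2 + 2*O (t(O, f) = O + (O + 2) = O + (2 + O) = 2 + 2*O)
u(o, R) = 2/9 (u(o, R) = -7/9 + (-1 + 4)²/9 = -7/9 + (⅑)*3² = -7/9 + (⅑)*9 = -7/9 + 1 = 2/9)
P(w, E) = -3 + w
F(W) = 2/(9*W)
(P(26, 4) - 3243)/(F(-64) - 4583) = ((-3 + 26) - 3243)/((2/9)/(-64) - 4583) = (23 - 3243)/((2/9)*(-1/64) - 4583) = -3220/(-1/288 - 4583) = -3220/(-1319905/288) = -3220*(-288/1319905) = 185472/263981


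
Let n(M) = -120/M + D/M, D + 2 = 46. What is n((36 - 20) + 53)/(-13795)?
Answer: 76/951855 ≈ 7.9844e-5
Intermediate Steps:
D = 44 (D = -2 + 46 = 44)
n(M) = -76/M (n(M) = -120/M + 44/M = -76/M)
n((36 - 20) + 53)/(-13795) = -76/((36 - 20) + 53)/(-13795) = -76/(16 + 53)*(-1/13795) = -76/69*(-1/13795) = 76/951855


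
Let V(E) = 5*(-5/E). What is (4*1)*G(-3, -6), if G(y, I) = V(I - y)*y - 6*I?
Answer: 44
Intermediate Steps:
V(E) = -25/E
G(y, I) = -6*I - 25*y/(I - y) (G(y, I) = (-25/(I - y))*y - 6*I = -25*y/(I - y) - 6*I = -6*I - 25*y/(I - y))
(4*1)*G(-3, -6) = (4*1)*((-25*(-3) - 6*(-6)*(-6 - 1*(-3)))/(-6 - 1*(-3))) = 4*((75 - 6*(-6)*(-6 + 3))/(-6 + 3)) = 4*((75 - 6*(-6)*(-3))/(-3)) = 4*(-(75 - 108)/3) = 4*(-1/3*(-33)) = 4*11 = 44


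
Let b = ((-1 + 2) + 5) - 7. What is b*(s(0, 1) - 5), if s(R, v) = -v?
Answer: 6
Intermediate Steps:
b = -1 (b = (1 + 5) - 7 = 6 - 7 = -1)
b*(s(0, 1) - 5) = -(-1*1 - 5) = -(-1 - 5) = -1*(-6) = 6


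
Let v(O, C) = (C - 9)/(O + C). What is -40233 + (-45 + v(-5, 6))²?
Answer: -37929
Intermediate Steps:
v(O, C) = (-9 + C)/(C + O)
-40233 + (-45 + v(-5, 6))² = -40233 + (-45 + (-9 + 6)/(6 - 5))² = -40233 + (-45 - 3/1)² = -40233 + (-45 + 1*(-3))² = -40233 + (-45 - 3)² = -40233 + (-48)² = -40233 + 2304 = -37929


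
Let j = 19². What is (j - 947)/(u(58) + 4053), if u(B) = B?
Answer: -586/4111 ≈ -0.14254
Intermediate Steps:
j = 361
(j - 947)/(u(58) + 4053) = (361 - 947)/(58 + 4053) = -586/4111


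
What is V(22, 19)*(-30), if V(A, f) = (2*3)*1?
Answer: -180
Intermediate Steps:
V(A, f) = 6 (V(A, f) = 6*1 = 6)
V(22, 19)*(-30) = 6*(-30) = -180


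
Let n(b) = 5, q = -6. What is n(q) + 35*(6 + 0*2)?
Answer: 215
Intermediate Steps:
n(q) + 35*(6 + 0*2) = 5 + 35*(6 + 0*2) = 5 + 35*(6 + 0) = 5 + 35*6 = 5 + 210 = 215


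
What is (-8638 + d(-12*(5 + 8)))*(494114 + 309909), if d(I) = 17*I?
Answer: -9077419670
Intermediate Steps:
(-8638 + d(-12*(5 + 8)))*(494114 + 309909) = (-8638 + 17*(-12*(5 + 8)))*(494114 + 309909) = (-8638 + 17*(-12*13))*804023 = (-8638 + 17*(-156))*804023 = (-8638 - 2652)*804023 = -11290*804023 = -9077419670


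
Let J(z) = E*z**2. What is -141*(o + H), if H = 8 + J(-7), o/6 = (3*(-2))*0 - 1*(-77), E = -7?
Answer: -17907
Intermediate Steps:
J(z) = -7*z**2
o = 462 (o = 6*((3*(-2))*0 - 1*(-77)) = 6*(-6*0 + 77) = 6*(0 + 77) = 6*77 = 462)
H = -335 (H = 8 - 7*(-7)**2 = 8 - 7*49 = 8 - 343 = -335)
-141*(o + H) = -141*(462 - 335) = -141*127 = -17907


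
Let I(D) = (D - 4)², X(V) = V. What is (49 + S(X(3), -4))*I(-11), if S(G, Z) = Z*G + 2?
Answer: 8775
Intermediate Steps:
I(D) = (-4 + D)²
S(G, Z) = 2 + G*Z (S(G, Z) = G*Z + 2 = 2 + G*Z)
(49 + S(X(3), -4))*I(-11) = (49 + (2 + 3*(-4)))*(-4 - 11)² = (49 + (2 - 12))*(-15)² = (49 - 10)*225 = 39*225 = 8775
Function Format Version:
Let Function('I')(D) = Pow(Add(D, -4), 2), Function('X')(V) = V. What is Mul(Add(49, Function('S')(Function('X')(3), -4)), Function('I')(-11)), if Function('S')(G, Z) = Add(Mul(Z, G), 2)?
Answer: 8775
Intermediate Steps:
Function('I')(D) = Pow(Add(-4, D), 2)
Function('S')(G, Z) = Add(2, Mul(G, Z)) (Function('S')(G, Z) = Add(Mul(G, Z), 2) = Add(2, Mul(G, Z)))
Mul(Add(49, Function('S')(Function('X')(3), -4)), Function('I')(-11)) = Mul(Add(49, Add(2, Mul(3, -4))), Pow(Add(-4, -11), 2)) = Mul(Add(49, Add(2, -12)), Pow(-15, 2)) = Mul(Add(49, -10), 225) = Mul(39, 225) = 8775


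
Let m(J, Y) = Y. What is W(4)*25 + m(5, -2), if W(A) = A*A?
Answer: 398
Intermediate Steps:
W(A) = A²
W(4)*25 + m(5, -2) = 4²*25 - 2 = 16*25 - 2 = 400 - 2 = 398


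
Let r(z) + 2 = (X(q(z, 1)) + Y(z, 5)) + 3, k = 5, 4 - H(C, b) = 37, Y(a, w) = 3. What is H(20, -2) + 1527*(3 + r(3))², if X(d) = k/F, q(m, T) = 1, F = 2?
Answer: 551115/4 ≈ 1.3778e+5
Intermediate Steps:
H(C, b) = -33 (H(C, b) = 4 - 1*37 = 4 - 37 = -33)
X(d) = 5/2
r(z) = 13/2 (r(z) = -2 + ((5/2 + 3) + 3) = -2 + (11/2 + 3) = -2 + 17/2 = 13/2)
H(20, -2) + 1527*(3 + r(3))² = -33 + 1527*(3 + 13/2)² = -33 + 1527*(19/2)² = -33 + 1527*(361/4) = -33 + 551247/4 = 551115/4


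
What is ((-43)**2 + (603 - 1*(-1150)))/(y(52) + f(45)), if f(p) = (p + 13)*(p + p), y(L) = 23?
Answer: 3602/5243 ≈ 0.68701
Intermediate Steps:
f(p) = 2*p*(13 + p) (f(p) = (13 + p)*(2*p) = 2*p*(13 + p))
((-43)**2 + (603 - 1*(-1150)))/(y(52) + f(45)) = ((-43)**2 + (603 - 1*(-1150)))/(23 + 2*45*(13 + 45)) = (1849 + (603 + 1150))/(23 + 2*45*58) = (1849 + 1753)/(23 + 5220) = 3602/5243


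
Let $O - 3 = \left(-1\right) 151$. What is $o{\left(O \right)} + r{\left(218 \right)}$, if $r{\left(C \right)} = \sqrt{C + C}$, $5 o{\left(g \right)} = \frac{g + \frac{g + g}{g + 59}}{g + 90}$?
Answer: $\frac{222}{445} + 2 \sqrt{109} \approx 21.379$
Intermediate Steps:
$O = -148$ ($O = 3 - 151 = -148$)
$o{\left(g \right)} = \frac{g + \frac{2 g}{59 + g}}{5 \left(90 + g\right)}$ ($o{\left(g \right)} = \frac{\left(g + \frac{g + g}{g + 59}\right) \frac{1}{g + 90}}{5} = \frac{\left(g + \frac{2 g}{59 + g}\right) \frac{1}{90 + g}}{5} = \frac{\frac{1}{90 + g} \left(g + \frac{2 g}{59 + g}\right)}{5} = \frac{g + \frac{2 g}{59 + g}}{5 \left(90 + g\right)}$)
$r{\left(C \right)} = \sqrt{2} \sqrt{C}$ ($r{\left(C \right)} = \sqrt{2 C} = \sqrt{2} \sqrt{C}$)
$o{\left(O \right)} + r{\left(218 \right)} = \frac{1}{5} \left(-148\right) \frac{1}{5310 + \left(-148\right)^{2} + 149 \left(-148\right)} \left(61 - 148\right) + \sqrt{2} \sqrt{218} = \frac{1}{5} \left(-148\right) \frac{1}{5310 + 21904 - 22052} \left(-87\right) + 2 \sqrt{109} = \frac{1}{5} \left(-148\right) \frac{1}{5162} \left(-87\right) + 2 \sqrt{109} = \frac{222}{445} + 2 \sqrt{109}$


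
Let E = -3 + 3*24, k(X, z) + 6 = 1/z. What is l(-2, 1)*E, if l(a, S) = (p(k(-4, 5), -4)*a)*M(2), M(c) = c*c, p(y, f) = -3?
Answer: 1656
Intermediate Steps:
k(X, z) = -6 + 1/z
M(c) = c²
l(a, S) = -12*a (l(a, S) = -3*a*2² = -3*a*4 = -12*a)
E = 69 (E = -3 + 72 = 69)
l(-2, 1)*E = -12*(-2)*69 = 24*69 = 1656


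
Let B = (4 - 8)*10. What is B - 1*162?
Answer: -202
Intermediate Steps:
B = -40 (B = -4*10 = -40)
B - 1*162 = -40 - 1*162 = -40 - 162 = -202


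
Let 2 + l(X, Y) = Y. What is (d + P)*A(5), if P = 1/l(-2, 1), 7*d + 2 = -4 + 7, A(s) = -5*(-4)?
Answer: -120/7 ≈ -17.143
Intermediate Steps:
l(X, Y) = -2 + Y
A(s) = 20
d = 1/7 (d = -2/7 + (-4 + 7)/7 = -2/7 + (1/7)*3 = -2/7 + 3/7 = 1/7 ≈ 0.14286)
P = -1 (P = 1/(-2 + 1) = 1/(-1) = -1)
(d + P)*A(5) = (1/7 - 1)*20 = -6/7*20 = -120/7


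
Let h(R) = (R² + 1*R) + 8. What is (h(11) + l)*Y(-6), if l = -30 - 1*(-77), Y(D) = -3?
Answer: -561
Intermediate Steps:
l = 47 (l = -30 + 77 = 47)
h(R) = 8 + R + R² (h(R) = (R² + R) + 8 = (R + R²) + 8 = 8 + R + R²)
(h(11) + l)*Y(-6) = ((8 + 11 + 11²) + 47)*(-3) = ((8 + 11 + 121) + 47)*(-3) = (140 + 47)*(-3) = 187*(-3) = -561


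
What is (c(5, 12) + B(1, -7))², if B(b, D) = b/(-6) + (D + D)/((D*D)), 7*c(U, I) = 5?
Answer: 121/1764 ≈ 0.068594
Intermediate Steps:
c(U, I) = 5/7 (c(U, I) = (⅐)*5 = 5/7)
B(b, D) = 2/D - b/6 (B(b, D) = b*(-⅙) + (2*D)/(D²) = -b/6 + (2*D)/D² = -b/6 + 2/D = 2/D - b/6)
(c(5, 12) + B(1, -7))² = (5/7 + (2/(-7) - ⅙*1))² = (5/7 + (2*(-⅐) - ⅙))² = (5/7 + (-2/7 - ⅙))² = (5/7 - 19/42)² = (11/42)² = 121/1764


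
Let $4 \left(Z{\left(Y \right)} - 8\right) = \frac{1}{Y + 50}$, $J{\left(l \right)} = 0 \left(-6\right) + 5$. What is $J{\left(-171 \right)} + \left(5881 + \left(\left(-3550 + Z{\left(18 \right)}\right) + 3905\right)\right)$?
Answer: $\frac{1699729}{272} \approx 6249.0$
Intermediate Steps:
$J{\left(l \right)} = 5$ ($J{\left(l \right)} = 0 + 5 = 5$)
$Z{\left(Y \right)} = 8 + \frac{1}{4 \left(50 + Y\right)}$ ($Z{\left(Y \right)} = 8 + \frac{1}{4 \left(Y + 50\right)} = 8 + \frac{1}{4 \left(50 + Y\right)}$)
$J{\left(-171 \right)} + \left(5881 + \left(\left(-3550 + Z{\left(18 \right)}\right) + 3905\right)\right) = 5 + \left(5881 + \left(\left(-3550 + \frac{1601 + 32 \cdot 18}{4 \left(50 + 18\right)}\right) + 3905\right)\right) = 5 + \left(5881 + \left(\left(-3550 + \frac{1601 + 576}{4 \cdot 68}\right) + 3905\right)\right) = 5 + \left(5881 + \left(\left(-3550 + \frac{1}{4} \cdot \frac{1}{68} \cdot 2177\right) + 3905\right)\right) = 5 + \left(5881 + \left(\left(-3550 + \frac{2177}{272}\right) + 3905\right)\right) = 5 + \left(5881 + \left(- \frac{963423}{272} + 3905\right)\right) = 5 + \left(5881 + \frac{98737}{272}\right) = 5 + \frac{1698369}{272} = \frac{1699729}{272}$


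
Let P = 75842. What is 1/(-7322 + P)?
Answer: 1/68520 ≈ 1.4594e-5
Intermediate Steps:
1/(-7322 + P) = 1/(-7322 + 75842) = 1/68520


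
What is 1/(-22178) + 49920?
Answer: 1107125759/22178 ≈ 49920.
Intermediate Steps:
1/(-22178) + 49920 = -1/22178 + 49920 = 1107125759/22178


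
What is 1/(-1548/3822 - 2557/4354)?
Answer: -396214/393163 ≈ -1.0078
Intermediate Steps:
1/(-1548/3822 - 2557/4354) = 1/(-1548*1/3822 - 2557*1/4354) = 1/(-258/637 - 2557/4354) = 1/(-393163/396214) = -396214/393163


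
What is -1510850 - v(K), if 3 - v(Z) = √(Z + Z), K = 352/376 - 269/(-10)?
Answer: -1510853 + 7*√62745/235 ≈ -1.5108e+6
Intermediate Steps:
K = 13083/470 (K = 352*(1/376) - 269*(-⅒) = 44/47 + 269/10 = 13083/470 ≈ 27.836)
v(Z) = 3 - √2*√Z (v(Z) = 3 - √(Z + Z) = 3 - √(2*Z) = 3 - √2*√Z)
-1510850 - v(K) = -1510850 - (3 - √2*√(13083/470)) = -1510850 - (3 - √2*7*√125490/470) = -1510850 - (3 - 7*√62745/235) = -1510850 + (-3 + 7*√62745/235) = -1510853 + 7*√62745/235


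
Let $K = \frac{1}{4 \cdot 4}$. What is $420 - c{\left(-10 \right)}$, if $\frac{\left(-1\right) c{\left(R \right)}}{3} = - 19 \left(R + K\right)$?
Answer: $\frac{15783}{16} \approx 986.44$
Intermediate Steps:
$K = \frac{1}{16} \approx 0.0625$
$c{\left(R \right)} = \frac{57}{16} + 57 R$ ($c{\left(R \right)} = - 3 \left(- 19 \left(R + \frac{1}{16}\right)\right) = - 3 \left(- 19 \left(\frac{1}{16} + R\right)\right) = - 3 \left(- \frac{19}{16} - 19 R\right) = \frac{57}{16} + 57 R$)
$420 - c{\left(-10 \right)} = 420 - \left(\frac{57}{16} + 57 \left(-10\right)\right) = 420 - \left(\frac{57}{16} - 570\right) = 420 - - \frac{9063}{16} = 420 + \frac{9063}{16} = \frac{15783}{16}$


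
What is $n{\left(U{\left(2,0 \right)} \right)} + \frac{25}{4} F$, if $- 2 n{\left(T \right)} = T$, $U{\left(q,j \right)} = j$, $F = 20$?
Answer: $125$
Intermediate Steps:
$n{\left(T \right)} = - \frac{T}{2}$
$n{\left(U{\left(2,0 \right)} \right)} + \frac{25}{4} F = \left(- \frac{1}{2}\right) 0 + \frac{25}{4} \cdot 20 = 0 + 25 \cdot \frac{1}{4} \cdot 20 = 0 + \frac{25}{4} \cdot 20 = 0 + 125 = 125$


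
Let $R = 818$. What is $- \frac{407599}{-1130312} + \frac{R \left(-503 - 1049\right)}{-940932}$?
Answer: $\frac{454623679375}{265886682696} \approx 1.7098$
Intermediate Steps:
$- \frac{407599}{-1130312} + \frac{R \left(-503 - 1049\right)}{-940932} = - \frac{407599}{-1130312} + \frac{818 \left(-503 - 1049\right)}{-940932} = \left(-407599\right) \left(- \frac{1}{1130312}\right) + 818 \left(-1552\right) \left(- \frac{1}{940932}\right) = \frac{407599}{1130312} - - \frac{317384}{235233} = \frac{407599}{1130312} + \frac{317384}{235233} = \frac{454623679375}{265886682696}$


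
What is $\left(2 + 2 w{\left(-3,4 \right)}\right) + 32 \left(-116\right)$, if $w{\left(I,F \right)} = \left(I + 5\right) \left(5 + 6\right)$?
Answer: $-3666$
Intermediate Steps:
$w{\left(I,F \right)} = 55 + 11 I$ ($w{\left(I,F \right)} = \left(5 + I\right) 11 = 55 + 11 I$)
$\left(2 + 2 w{\left(-3,4 \right)}\right) + 32 \left(-116\right) = \left(2 + 2 \left(55 + 11 \left(-3\right)\right)\right) + 32 \left(-116\right) = \left(2 + 2 \left(55 - 33\right)\right) - 3712 = \left(2 + 2 \cdot 22\right) - 3712 = \left(2 + 44\right) - 3712 = 46 - 3712 = -3666$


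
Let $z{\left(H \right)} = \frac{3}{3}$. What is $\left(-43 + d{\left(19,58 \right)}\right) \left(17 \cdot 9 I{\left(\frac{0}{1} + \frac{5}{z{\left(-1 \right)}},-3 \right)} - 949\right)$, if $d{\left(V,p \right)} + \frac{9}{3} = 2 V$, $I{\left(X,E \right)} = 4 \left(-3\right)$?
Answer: $22280$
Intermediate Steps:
$z{\left(H \right)} = 1$ ($z{\left(H \right)} = 3 \cdot \frac{1}{3} = 1$)
$I{\left(X,E \right)} = -12$
$d{\left(V,p \right)} = -3 + 2 V$
$\left(-43 + d{\left(19,58 \right)}\right) \left(17 \cdot 9 I{\left(\frac{0}{1} + \frac{5}{z{\left(-1 \right)}},-3 \right)} - 949\right) = \left(-43 + \left(-3 + 2 \cdot 19\right)\right) \left(17 \cdot 9 \left(-12\right) - 949\right) = \left(-43 + \left(-3 + 38\right)\right) \left(153 \left(-12\right) - 949\right) = \left(-43 + 35\right) \left(-1836 - 949\right) = \left(-8\right) \left(-2785\right) = 22280$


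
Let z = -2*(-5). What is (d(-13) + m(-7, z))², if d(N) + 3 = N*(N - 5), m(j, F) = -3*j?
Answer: 63504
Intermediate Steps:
z = 10
d(N) = -3 + N*(-5 + N) (d(N) = -3 + N*(N - 5) = -3 + N*(-5 + N))
(d(-13) + m(-7, z))² = ((-3 + (-13)² - 5*(-13)) - 3*(-7))² = ((-3 + 169 + 65) + 21)² = (231 + 21)² = 252² = 63504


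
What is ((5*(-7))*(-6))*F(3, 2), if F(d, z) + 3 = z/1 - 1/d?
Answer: -280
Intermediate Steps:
F(d, z) = -3 + z - 1/d (F(d, z) = -3 + (z/1 - 1/d) = -3 + (z*1 - 1/d) = -3 + (z - 1/d) = -3 + z - 1/d)
((5*(-7))*(-6))*F(3, 2) = ((5*(-7))*(-6))*(-3 + 2 - 1/3) = (-35*(-6))*(-3 + 2 - 1*1/3) = 210*(-3 + 2 - 1/3) = 210*(-4/3) = -280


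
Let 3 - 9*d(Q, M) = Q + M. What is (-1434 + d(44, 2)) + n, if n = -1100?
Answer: -22849/9 ≈ -2538.8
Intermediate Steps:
d(Q, M) = ⅓ - M/9 - Q/9 (d(Q, M) = ⅓ - (Q + M)/9 = ⅓ - (M + Q)/9 = ⅓ + (-M/9 - Q/9) = ⅓ - M/9 - Q/9)
(-1434 + d(44, 2)) + n = (-1434 + (⅓ - ⅑*2 - ⅑*44)) - 1100 = (-1434 + (⅓ - 2/9 - 44/9)) - 1100 = (-1434 - 43/9) - 1100 = -12949/9 - 1100 = -22849/9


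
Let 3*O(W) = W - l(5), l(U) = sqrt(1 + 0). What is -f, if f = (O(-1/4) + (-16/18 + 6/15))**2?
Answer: -26569/32400 ≈ -0.82003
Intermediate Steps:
l(U) = 1 (l(U) = sqrt(1) = 1)
O(W) = -1/3 + W/3 (O(W) = (W - 1*1)/3 = (W - 1)/3 = (-1 + W)/3 = -1/3 + W/3)
f = 26569/32400 (f = ((-1/3 + (-1/4)/3) + (-16/18 + 6/15))**2 = ((-1/3 + (-1*1/4)/3) + (-16*1/18 + 6*(1/15)))**2 = ((-1/3 + (1/3)*(-1/4)) + (-8/9 + 2/5))**2 = ((-1/3 - 1/12) - 22/45)**2 = (-5/12 - 22/45)**2 = (-163/180)**2 = 26569/32400 ≈ 0.82003)
-f = -1*26569/32400 = -26569/32400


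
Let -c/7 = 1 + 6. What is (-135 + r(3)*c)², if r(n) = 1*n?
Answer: 79524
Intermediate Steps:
r(n) = n
c = -49 (c = -7*(1 + 6) = -7*7 = -49)
(-135 + r(3)*c)² = (-135 + 3*(-49))² = (-135 - 147)² = (-282)² = 79524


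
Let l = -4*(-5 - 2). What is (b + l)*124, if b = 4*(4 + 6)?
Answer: 8432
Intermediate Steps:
l = 28 (l = -4*(-7) = 28)
b = 40 (b = 4*10 = 40)
(b + l)*124 = (40 + 28)*124 = 68*124 = 8432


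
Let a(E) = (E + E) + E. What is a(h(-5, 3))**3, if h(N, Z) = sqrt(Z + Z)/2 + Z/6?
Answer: 513/8 + 243*sqrt(6)/8 ≈ 138.53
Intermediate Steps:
h(N, Z) = Z/6 + sqrt(2)*sqrt(Z)/2 (h(N, Z) = sqrt(2*Z)*(1/2) + Z*(1/6) = (sqrt(2)*sqrt(Z))*(1/2) + Z/6 = sqrt(2)*sqrt(Z)/2 + Z/6 = Z/6 + sqrt(2)*sqrt(Z)/2)
a(E) = 3*E (a(E) = 2*E + E = 3*E)
a(h(-5, 3))**3 = (3*((1/6)*3 + sqrt(2)*sqrt(3)/2))**3 = (3*(1/2 + sqrt(6)/2))**3 = (3/2 + 3*sqrt(6)/2)**3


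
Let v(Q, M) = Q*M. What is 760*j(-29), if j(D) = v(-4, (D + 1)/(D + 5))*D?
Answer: 308560/3 ≈ 1.0285e+5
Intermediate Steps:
v(Q, M) = M*Q
j(D) = -4*D*(1 + D)/(5 + D) (j(D) = (((D + 1)/(D + 5))*(-4))*D = (((1 + D)/(5 + D))*(-4))*D = (-4*(1 + D)/(5 + D))*D = -4*D*(1 + D)/(5 + D))
760*j(-29) = 760*(4*(-29)*(-1 - 1*(-29))/(5 - 29)) = 760*(4*(-29)*(-1 + 29)/(-24)) = 760*(4*(-29)*(-1/24)*28) = 760*(406/3) = 308560/3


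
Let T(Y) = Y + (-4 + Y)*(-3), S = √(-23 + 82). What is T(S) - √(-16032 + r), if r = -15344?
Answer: 12 - 2*√59 - 4*I*√1961 ≈ -3.3623 - 177.13*I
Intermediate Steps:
S = √59 ≈ 7.6811
T(Y) = 12 - 2*Y (T(Y) = Y + (12 - 3*Y) = 12 - 2*Y)
T(S) - √(-16032 + r) = (12 - 2*√59) - √(-16032 - 15344) = (12 - 2*√59) - √(-31376) = (12 - 2*√59) - 4*I*√1961 = 12 - 2*√59 - 4*I*√1961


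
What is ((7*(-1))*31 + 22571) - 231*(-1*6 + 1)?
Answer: 23509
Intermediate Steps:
((7*(-1))*31 + 22571) - 231*(-1*6 + 1) = (-7*31 + 22571) - 231*(-6 + 1) = (-217 + 22571) - 231*(-5) = 22354 + 1155 = 23509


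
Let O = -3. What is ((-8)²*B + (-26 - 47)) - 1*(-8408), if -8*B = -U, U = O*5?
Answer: 8215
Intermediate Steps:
U = -15 (U = -3*5 = -15)
B = -15/8 (B = -(-1)*(-15)/8 = -⅛*15 = -15/8 ≈ -1.8750)
((-8)²*B + (-26 - 47)) - 1*(-8408) = ((-8)²*(-15/8) + (-26 - 47)) - 1*(-8408) = (64*(-15/8) - 73) + 8408 = (-120 - 73) + 8408 = -193 + 8408 = 8215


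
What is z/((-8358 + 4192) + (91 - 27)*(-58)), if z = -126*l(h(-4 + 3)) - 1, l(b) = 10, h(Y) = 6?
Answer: 97/606 ≈ 0.16007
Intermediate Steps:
z = -1261 (z = -126*10 - 1 = -1260 - 1 = -1261)
z/((-8358 + 4192) + (91 - 27)*(-58)) = -1261/((-8358 + 4192) + (91 - 27)*(-58)) = -1261/(-4166 + 64*(-58)) = -1261/(-4166 - 3712) = -1261/(-7878) = -1261*(-1/7878) = 97/606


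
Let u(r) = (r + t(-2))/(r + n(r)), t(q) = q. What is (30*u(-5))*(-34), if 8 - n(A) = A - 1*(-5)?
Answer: 2380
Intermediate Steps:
n(A) = 3 - A (n(A) = 8 - (A - 1*(-5)) = 8 - (A + 5) = 8 - (5 + A) = 8 + (-5 - A) = 3 - A)
u(r) = -⅔ + r/3 (u(r) = (r - 2)/(r + (3 - r)) = (-2 + r)/3 = (-2 + r)*(⅓) = -⅔ + r/3)
(30*u(-5))*(-34) = (30*(-⅔ + (⅓)*(-5)))*(-34) = (30*(-⅔ - 5/3))*(-34) = (30*(-7/3))*(-34) = -70*(-34) = 2380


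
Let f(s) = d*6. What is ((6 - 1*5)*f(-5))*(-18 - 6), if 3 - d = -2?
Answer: -720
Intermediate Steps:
d = 5 (d = 3 - 1*(-2) = 3 + 2 = 5)
f(s) = 30 (f(s) = 5*6 = 30)
((6 - 1*5)*f(-5))*(-18 - 6) = ((6 - 1*5)*30)*(-18 - 6) = ((6 - 5)*30)*(-24) = (1*30)*(-24) = 30*(-24) = -720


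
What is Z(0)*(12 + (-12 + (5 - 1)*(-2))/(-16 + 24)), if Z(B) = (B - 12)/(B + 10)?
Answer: -57/5 ≈ -11.400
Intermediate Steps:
Z(B) = (-12 + B)/(10 + B)
Z(0)*(12 + (-12 + (5 - 1)*(-2))/(-16 + 24)) = ((-12 + 0)/(10 + 0))*(12 + (-12 + (5 - 1)*(-2))/(-16 + 24)) = (-12/10)*(12 + (-12 + 4*(-2))/8) = ((⅒)*(-12))*(12 + (-12 - 8)*(⅛)) = -6*(12 - 20*⅛)/5 = -6*(12 - 5/2)/5 = -6/5*19/2 = -57/5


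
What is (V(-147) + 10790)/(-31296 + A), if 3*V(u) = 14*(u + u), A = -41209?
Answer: -554/4265 ≈ -0.12989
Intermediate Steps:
V(u) = 28*u/3 (V(u) = (14*(u + u))/3 = (14*(2*u))/3 = (28*u)/3 = 28*u/3)
(V(-147) + 10790)/(-31296 + A) = ((28/3)*(-147) + 10790)/(-31296 - 41209) = (-1372 + 10790)/(-72505) = 9418*(-1/72505) = -554/4265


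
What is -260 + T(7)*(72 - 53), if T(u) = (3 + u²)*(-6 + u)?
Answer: 728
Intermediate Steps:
T(u) = (-6 + u)*(3 + u²)
-260 + T(7)*(72 - 53) = -260 + (-18 + 7³ - 6*7² + 3*7)*(72 - 53) = -260 + (-18 + 343 - 6*49 + 21)*19 = -260 + (-18 + 343 - 294 + 21)*19 = -260 + 52*19 = -260 + 988 = 728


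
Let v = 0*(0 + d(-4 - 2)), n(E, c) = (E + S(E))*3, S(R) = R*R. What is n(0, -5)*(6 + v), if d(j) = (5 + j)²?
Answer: 0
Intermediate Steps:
S(R) = R²
n(E, c) = 3*E + 3*E² (n(E, c) = (E + E²)*3 = 3*E + 3*E²)
v = 0 (v = 0*(0 + (5 + (-4 - 2))²) = 0*(0 + (5 - 6)²) = 0*(0 + (-1)²) = 0*(0 + 1) = 0*1 = 0)
n(0, -5)*(6 + v) = (3*0*(1 + 0))*(6 + 0) = (3*0*1)*6 = 0*6 = 0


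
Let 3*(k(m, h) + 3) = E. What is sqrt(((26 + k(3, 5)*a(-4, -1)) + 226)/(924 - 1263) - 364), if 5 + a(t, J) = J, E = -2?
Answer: I*sqrt(41924130)/339 ≈ 19.1*I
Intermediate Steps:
a(t, J) = -5 + J
k(m, h) = -11/3 (k(m, h) = -3 + (1/3)*(-2) = -3 - 2/3 = -11/3)
sqrt(((26 + k(3, 5)*a(-4, -1)) + 226)/(924 - 1263) - 364) = sqrt(((26 - 11*(-5 - 1)/3) + 226)/(924 - 1263) - 364) = sqrt(((26 - 11/3*(-6)) + 226)/(-339) - 364) = sqrt(((26 + 22) + 226)*(-1/339) - 364) = sqrt((48 + 226)*(-1/339) - 364) = sqrt(274*(-1/339) - 364) = sqrt(-274/339 - 364) = sqrt(-123670/339) = I*sqrt(41924130)/339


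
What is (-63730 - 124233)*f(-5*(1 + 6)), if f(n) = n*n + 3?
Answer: -230818564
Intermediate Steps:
f(n) = 3 + n² (f(n) = n² + 3 = 3 + n²)
(-63730 - 124233)*f(-5*(1 + 6)) = (-63730 - 124233)*(3 + (-5*(1 + 6))²) = -187963*(3 + (-5*7)²) = -187963*(3 + (-35)²) = -187963*(3 + 1225) = -187963*1228 = -230818564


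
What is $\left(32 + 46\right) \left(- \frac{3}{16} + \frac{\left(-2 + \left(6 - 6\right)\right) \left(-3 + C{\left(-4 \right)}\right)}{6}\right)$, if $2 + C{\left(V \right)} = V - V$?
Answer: $\frac{923}{8} \approx 115.38$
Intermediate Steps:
$C{\left(V \right)} = -2$ ($C{\left(V \right)} = -2 + \left(V - V\right) = -2 + 0 = -2$)
$\left(32 + 46\right) \left(- \frac{3}{16} + \frac{\left(-2 + \left(6 - 6\right)\right) \left(-3 + C{\left(-4 \right)}\right)}{6}\right) = \left(32 + 46\right) \left(- \frac{3}{16} + \frac{\left(-2 + \left(6 - 6\right)\right) \left(-3 - 2\right)}{6}\right) = 78 \left(\left(-3\right) \frac{1}{16} + \left(-2 + 0\right) \left(-5\right) \frac{1}{6}\right) = 78 \left(- \frac{3}{16} + \left(-2\right) \left(-5\right) \frac{1}{6}\right) = 78 \left(- \frac{3}{16} + 10 \cdot \frac{1}{6}\right) = 78 \left(- \frac{3}{16} + \frac{5}{3}\right) = 78 \cdot \frac{71}{48} = \frac{923}{8}$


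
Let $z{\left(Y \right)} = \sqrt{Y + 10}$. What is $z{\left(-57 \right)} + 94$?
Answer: $94 + i \sqrt{47} \approx 94.0 + 6.8557 i$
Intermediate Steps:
$z{\left(Y \right)} = \sqrt{10 + Y}$
$z{\left(-57 \right)} + 94 = \sqrt{10 - 57} + 94 = \sqrt{-47} + 94 = i \sqrt{47} + 94 = 94 + i \sqrt{47}$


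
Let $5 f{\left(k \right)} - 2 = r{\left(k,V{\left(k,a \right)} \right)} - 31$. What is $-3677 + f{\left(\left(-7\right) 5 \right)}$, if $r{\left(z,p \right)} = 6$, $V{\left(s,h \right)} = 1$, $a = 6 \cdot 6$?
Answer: $- \frac{18408}{5} \approx -3681.6$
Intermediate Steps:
$a = 36$
$f{\left(k \right)} = - \frac{23}{5}$ ($f{\left(k \right)} = \frac{2}{5} + \frac{6 - 31}{5} = \frac{2}{5} + \frac{1}{5} \left(-25\right) = \frac{2}{5} - 5 = - \frac{23}{5}$)
$-3677 + f{\left(\left(-7\right) 5 \right)} = -3677 - \frac{23}{5} = - \frac{18408}{5}$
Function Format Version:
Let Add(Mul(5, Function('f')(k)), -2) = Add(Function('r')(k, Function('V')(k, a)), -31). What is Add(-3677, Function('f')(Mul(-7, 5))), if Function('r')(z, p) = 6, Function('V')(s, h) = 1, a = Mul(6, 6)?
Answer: Rational(-18408, 5) ≈ -3681.6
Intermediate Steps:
a = 36
Function('f')(k) = Rational(-23, 5) (Function('f')(k) = Add(Rational(2, 5), Mul(Rational(1, 5), Add(6, -31))) = Add(Rational(2, 5), Mul(Rational(1, 5), -25)) = Add(Rational(2, 5), -5) = Rational(-23, 5))
Add(-3677, Function('f')(Mul(-7, 5))) = Add(-3677, Rational(-23, 5)) = Rational(-18408, 5)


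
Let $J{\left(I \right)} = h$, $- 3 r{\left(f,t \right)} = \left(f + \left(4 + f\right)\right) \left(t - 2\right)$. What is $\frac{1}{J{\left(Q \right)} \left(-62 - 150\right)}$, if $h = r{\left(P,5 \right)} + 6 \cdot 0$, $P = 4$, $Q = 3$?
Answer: $\frac{1}{2544} \approx 0.00039308$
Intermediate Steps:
$r{\left(f,t \right)} = - \frac{\left(-2 + t\right) \left(4 + 2 f\right)}{3}$ ($r{\left(f,t \right)} = - \frac{\left(f + \left(4 + f\right)\right) \left(t - 2\right)}{3} = - \frac{\left(4 + 2 f\right) \left(-2 + t\right)}{3} = - \frac{\left(-2 + t\right) \left(4 + 2 f\right)}{3}$)
$h = -12$ ($h = \left(\frac{8}{3} - \frac{20}{3} + \frac{4}{3} \cdot 4 - \frac{8}{3} \cdot 5\right) + 6 \cdot 0 = \left(\frac{8}{3} - \frac{20}{3} + \frac{16}{3} - \frac{40}{3}\right) + 0 = -12 + 0 = -12$)
$J{\left(I \right)} = -12$
$\frac{1}{J{\left(Q \right)} \left(-62 - 150\right)} = \frac{1}{\left(-12\right) \left(-62 - 150\right)} = \frac{1}{\left(-12\right) \left(-212\right)} = \frac{1}{2544}$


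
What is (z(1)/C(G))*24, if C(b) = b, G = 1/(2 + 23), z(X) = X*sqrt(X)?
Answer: 600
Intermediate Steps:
z(X) = X**(3/2)
G = 1/25 ≈ 0.040000
(z(1)/C(G))*24 = (1**(3/2)/(1/25))*24 = (1*25)*24 = 25*24 = 600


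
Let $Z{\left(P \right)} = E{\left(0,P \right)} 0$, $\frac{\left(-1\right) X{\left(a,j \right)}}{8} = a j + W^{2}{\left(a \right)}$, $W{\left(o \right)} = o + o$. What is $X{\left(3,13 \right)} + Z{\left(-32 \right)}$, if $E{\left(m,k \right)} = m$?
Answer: $-600$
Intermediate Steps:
$W{\left(o \right)} = 2 o$
$X{\left(a,j \right)} = - 32 a^{2} - 8 a j$ ($X{\left(a,j \right)} = - 8 \left(a j + \left(2 a\right)^{2}\right) = - 8 \left(a j + 4 a^{2}\right) = - 8 \left(4 a^{2} + a j\right) = - 32 a^{2} - 8 a j$)
$Z{\left(P \right)} = 0$ ($Z{\left(P \right)} = 0 \cdot 0 = 0$)
$X{\left(3,13 \right)} + Z{\left(-32 \right)} = 8 \cdot 3 \left(\left(-1\right) 13 - 12\right) + 0 = 8 \cdot 3 \left(-13 - 12\right) + 0 = 8 \cdot 3 \left(-25\right) + 0 = -600 + 0 = -600$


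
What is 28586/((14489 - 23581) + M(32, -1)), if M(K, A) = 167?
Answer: -28586/8925 ≈ -3.2029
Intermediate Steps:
28586/((14489 - 23581) + M(32, -1)) = 28586/((14489 - 23581) + 167) = 28586/(-9092 + 167) = 28586/(-8925) = 28586*(-1/8925) = -28586/8925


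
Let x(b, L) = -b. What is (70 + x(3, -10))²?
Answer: 4489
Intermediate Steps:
(70 + x(3, -10))² = (70 - 1*3)² = (70 - 3)² = 67² = 4489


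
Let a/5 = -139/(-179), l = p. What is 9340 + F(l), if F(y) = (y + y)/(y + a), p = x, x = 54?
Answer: 96791072/10361 ≈ 9341.9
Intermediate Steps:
p = 54
l = 54
a = 695/179 (a = 5*(-139/(-179)) = 5*(-139*(-1/179)) = 5*(139/179) = 695/179 ≈ 3.8827)
F(y) = 2*y/(695/179 + y) (F(y) = (y + y)/(y + 695/179) = (2*y)/(695/179 + y) = 2*y/(695/179 + y))
9340 + F(l) = 9340 + 358*54/(695 + 179*54) = 9340 + 358*54/(695 + 9666) = 9340 + 358*54/10361 = 9340 + 358*54*(1/10361) = 9340 + 19332/10361 = 96791072/10361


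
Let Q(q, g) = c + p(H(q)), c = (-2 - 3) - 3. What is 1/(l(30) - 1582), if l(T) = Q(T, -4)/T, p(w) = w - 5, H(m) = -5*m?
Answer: -30/47623 ≈ -0.00062995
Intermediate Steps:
p(w) = -5 + w
c = -8 (c = -5 - 3 = -8)
Q(q, g) = -13 - 5*q (Q(q, g) = -8 + (-5 - 5*q) = -13 - 5*q)
l(T) = (-13 - 5*T)/T
1/(l(30) - 1582) = 1/((-5 - 13/30) - 1582) = 1/(-163/30 - 1582) = 1/(-47623/30) = -30/47623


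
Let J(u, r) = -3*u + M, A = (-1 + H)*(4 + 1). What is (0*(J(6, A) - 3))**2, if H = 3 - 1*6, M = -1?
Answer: 0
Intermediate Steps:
H = -3 (H = 3 - 6 = -3)
A = -20 (A = (-1 - 3)*(4 + 1) = -4*5 = -20)
J(u, r) = -1 - 3*u (J(u, r) = -3*u - 1 = -1 - 3*u)
(0*(J(6, A) - 3))**2 = (0*((-1 - 3*6) - 3))**2 = (0*((-1 - 18) - 3))**2 = (0*(-19 - 3))**2 = (0*(-22))**2 = 0**2 = 0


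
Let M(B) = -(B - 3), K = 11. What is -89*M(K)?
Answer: 712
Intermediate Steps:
M(B) = 3 - B (M(B) = -(-3 + B) = 3 - B)
-89*M(K) = -89*(3 - 1*11) = -89*(3 - 11) = -89*(-8) = 712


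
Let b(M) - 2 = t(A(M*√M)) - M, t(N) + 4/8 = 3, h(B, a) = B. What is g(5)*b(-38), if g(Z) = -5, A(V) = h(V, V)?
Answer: -425/2 ≈ -212.50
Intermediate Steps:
A(V) = V
t(N) = 5/2 (t(N) = -½ + 3 = 5/2)
b(M) = 9/2 - M (b(M) = 2 + (5/2 - M) = 9/2 - M)
g(5)*b(-38) = -5*(9/2 - 1*(-38)) = -5*(9/2 + 38) = -5*85/2 = -425/2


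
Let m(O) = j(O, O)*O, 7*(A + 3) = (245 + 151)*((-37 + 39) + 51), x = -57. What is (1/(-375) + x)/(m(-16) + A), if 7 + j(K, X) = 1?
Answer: -149632/8114625 ≈ -0.018440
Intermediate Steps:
j(K, X) = -6 (j(K, X) = -7 + 1 = -6)
A = 20967/7 (A = -3 + ((245 + 151)*((-37 + 39) + 51))/7 = -3 + (396*(2 + 51))/7 = -3 + (396*53)/7 = -3 + (⅐)*20988 = -3 + 20988/7 = 20967/7 ≈ 2995.3)
m(O) = -6*O
(1/(-375) + x)/(m(-16) + A) = (1/(-375) - 57)/(-6*(-16) + 20967/7) = (-1/375 - 57)/(96 + 20967/7) = -21376/(375*21639/7) = -21376/375*7/21639 = -149632/8114625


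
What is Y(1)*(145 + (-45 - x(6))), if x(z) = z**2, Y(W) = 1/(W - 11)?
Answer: -32/5 ≈ -6.4000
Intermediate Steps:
Y(W) = 1/(-11 + W)
Y(1)*(145 + (-45 - x(6))) = (145 + (-45 - 1*6**2))/(-11 + 1) = (145 + (-45 - 1*36))/(-10) = -(145 + (-45 - 36))/10 = -(145 - 81)/10 = -1/10*64 = -32/5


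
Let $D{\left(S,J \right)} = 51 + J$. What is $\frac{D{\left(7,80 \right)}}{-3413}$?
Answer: $- \frac{131}{3413} \approx -0.038383$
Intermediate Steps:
$\frac{D{\left(7,80 \right)}}{-3413} = \frac{51 + 80}{-3413} = 131 \left(- \frac{1}{3413}\right) = - \frac{131}{3413}$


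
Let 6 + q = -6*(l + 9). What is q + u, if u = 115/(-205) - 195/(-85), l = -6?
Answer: -15520/697 ≈ -22.267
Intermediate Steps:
q = -24 (q = -6 - 6*(-6 + 9) = -6 - 6*3 = -6 - 18 = -24)
u = 1208/697 (u = 115*(-1/205) - 195*(-1/85) = -23/41 + 39/17 = 1208/697 ≈ 1.7331)
q + u = -24 + 1208/697 = -15520/697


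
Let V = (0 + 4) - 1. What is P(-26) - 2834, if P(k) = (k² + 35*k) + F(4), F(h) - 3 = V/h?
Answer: -12257/4 ≈ -3064.3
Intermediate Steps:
V = 3 (V = 4 - 1 = 3)
F(h) = 3 + 3/h
P(k) = 15/4 + k² + 35*k (P(k) = (k² + 35*k) + (3 + 3/4) = (k² + 35*k) + (3 + 3*(¼)) = (k² + 35*k) + (3 + ¾) = (k² + 35*k) + 15/4 = 15/4 + k² + 35*k)
P(-26) - 2834 = (15/4 + (-26)² + 35*(-26)) - 2834 = (15/4 + 676 - 910) - 2834 = -921/4 - 2834 = -12257/4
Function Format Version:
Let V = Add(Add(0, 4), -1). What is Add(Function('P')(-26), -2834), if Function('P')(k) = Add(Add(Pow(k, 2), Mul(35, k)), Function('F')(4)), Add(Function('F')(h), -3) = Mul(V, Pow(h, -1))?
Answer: Rational(-12257, 4) ≈ -3064.3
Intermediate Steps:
V = 3 (V = Add(4, -1) = 3)
Function('F')(h) = Add(3, Mul(3, Pow(h, -1)))
Function('P')(k) = Add(Rational(15, 4), Pow(k, 2), Mul(35, k)) (Function('P')(k) = Add(Add(Pow(k, 2), Mul(35, k)), Add(3, Mul(3, Pow(4, -1)))) = Add(Add(Pow(k, 2), Mul(35, k)), Add(3, Mul(3, Rational(1, 4)))) = Add(Add(Pow(k, 2), Mul(35, k)), Add(3, Rational(3, 4))) = Add(Add(Pow(k, 2), Mul(35, k)), Rational(15, 4)) = Add(Rational(15, 4), Pow(k, 2), Mul(35, k)))
Add(Function('P')(-26), -2834) = Add(Add(Rational(15, 4), Pow(-26, 2), Mul(35, -26)), -2834) = Add(Add(Rational(15, 4), 676, -910), -2834) = Add(Rational(-921, 4), -2834) = Rational(-12257, 4)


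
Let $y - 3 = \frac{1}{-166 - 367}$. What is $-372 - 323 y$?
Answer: $- \frac{714430}{533} \approx -1340.4$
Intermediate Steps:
$y = \frac{1598}{533}$ ($y = 3 + \frac{1}{-166 - 367} = 3 + \frac{1}{-533} = 3 - \frac{1}{533} = \frac{1598}{533} \approx 2.9981$)
$-372 - 323 y = -372 - \frac{516154}{533} = - \frac{714430}{533}$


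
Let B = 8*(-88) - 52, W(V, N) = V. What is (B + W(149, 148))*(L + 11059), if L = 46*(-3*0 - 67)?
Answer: -4842039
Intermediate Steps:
L = -3082 (L = 46*(0 - 67) = 46*(-67) = -3082)
B = -756 (B = -704 - 52 = -756)
(B + W(149, 148))*(L + 11059) = (-756 + 149)*(-3082 + 11059) = -607*7977 = -4842039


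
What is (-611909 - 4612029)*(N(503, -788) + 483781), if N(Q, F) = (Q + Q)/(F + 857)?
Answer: -174384949802510/69 ≈ -2.5273e+12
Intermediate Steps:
N(Q, F) = 2*Q/(857 + F) (N(Q, F) = (2*Q)/(857 + F) = 2*Q/(857 + F))
(-611909 - 4612029)*(N(503, -788) + 483781) = (-611909 - 4612029)*(2*503/(857 - 788) + 483781) = -5223938*(2*503/69 + 483781) = -5223938*(2*503*(1/69) + 483781) = -5223938*(1006/69 + 483781) = -5223938*33381895/69 = -174384949802510/69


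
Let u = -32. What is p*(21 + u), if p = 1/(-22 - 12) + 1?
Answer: -363/34 ≈ -10.676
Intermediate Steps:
p = 33/34 (p = 1/(-34) + 1 = -1/34 + 1 = 33/34 ≈ 0.97059)
p*(21 + u) = 33*(21 - 32)/34 = (33/34)*(-11) = -363/34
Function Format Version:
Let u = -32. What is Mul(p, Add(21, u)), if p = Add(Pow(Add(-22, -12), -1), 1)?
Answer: Rational(-363, 34) ≈ -10.676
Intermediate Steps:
p = Rational(33, 34) (p = Add(Pow(-34, -1), 1) = Add(Rational(-1, 34), 1) = Rational(33, 34) ≈ 0.97059)
Mul(p, Add(21, u)) = Mul(Rational(33, 34), Add(21, -32)) = Mul(Rational(33, 34), -11) = Rational(-363, 34)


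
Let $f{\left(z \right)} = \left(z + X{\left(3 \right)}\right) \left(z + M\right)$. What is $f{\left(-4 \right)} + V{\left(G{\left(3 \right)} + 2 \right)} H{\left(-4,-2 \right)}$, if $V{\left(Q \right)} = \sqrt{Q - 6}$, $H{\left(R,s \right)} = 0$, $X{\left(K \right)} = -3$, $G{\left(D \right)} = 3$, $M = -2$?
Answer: $42$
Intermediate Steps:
$f{\left(z \right)} = \left(-3 + z\right) \left(-2 + z\right)$ ($f{\left(z \right)} = \left(z - 3\right) \left(z - 2\right) = \left(-3 + z\right) \left(-2 + z\right)$)
$V{\left(Q \right)} = \sqrt{-6 + Q}$
$f{\left(-4 \right)} + V{\left(G{\left(3 \right)} + 2 \right)} H{\left(-4,-2 \right)} = \left(6 + \left(-4\right)^{2} - -20\right) + \sqrt{-6 + \left(3 + 2\right)} 0 = \left(6 + 16 + 20\right) + \sqrt{-6 + 5} \cdot 0 = 42 + \sqrt{-1} \cdot 0 = 42 + i 0 = 42 + 0 = 42$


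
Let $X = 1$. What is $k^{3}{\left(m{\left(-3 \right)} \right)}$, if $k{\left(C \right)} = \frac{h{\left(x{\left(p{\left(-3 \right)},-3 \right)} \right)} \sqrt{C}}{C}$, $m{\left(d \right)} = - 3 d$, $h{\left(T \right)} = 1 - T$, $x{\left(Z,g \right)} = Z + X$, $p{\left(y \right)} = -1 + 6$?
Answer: $- \frac{125}{27} \approx -4.6296$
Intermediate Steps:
$p{\left(y \right)} = 5$
$x{\left(Z,g \right)} = 1 + Z$ ($x{\left(Z,g \right)} = Z + 1 = 1 + Z$)
$k{\left(C \right)} = - \frac{5}{\sqrt{C}}$ ($k{\left(C \right)} = \frac{\left(1 - \left(1 + 5\right)\right) \sqrt{C}}{C} = \frac{\left(1 - 6\right) \sqrt{C}}{C} = \frac{\left(-5\right) \sqrt{C}}{C} = - \frac{5}{\sqrt{C}}$)
$k^{3}{\left(m{\left(-3 \right)} \right)} = \left(- \frac{5}{3}\right)^{3} = - \frac{125}{27}$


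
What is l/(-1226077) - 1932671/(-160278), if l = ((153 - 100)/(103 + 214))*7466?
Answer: 751100875664395/62294674701702 ≈ 12.057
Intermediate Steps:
l = 395698/317 (l = (53/317)*7466 = 395698/317 ≈ 1248.3)
l/(-1226077) - 1932671/(-160278) = (395698/317)/(-1226077) - 1932671/(-160278) = (395698/317)*(-1/1226077) - 1932671*(-1/160278) = -395698/388666409 + 1932671/160278 = 751100875664395/62294674701702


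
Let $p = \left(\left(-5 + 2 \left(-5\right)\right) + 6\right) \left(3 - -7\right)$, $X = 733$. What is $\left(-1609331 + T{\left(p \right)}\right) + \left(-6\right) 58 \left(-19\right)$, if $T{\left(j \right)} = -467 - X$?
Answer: $-1603919$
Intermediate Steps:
$p = -90$ ($p = \left(\left(-5 - 10\right) + 6\right) \left(3 + 7\right) = \left(-15 + 6\right) 10 = \left(-9\right) 10 = -90$)
$T{\left(j \right)} = -1200$ ($T{\left(j \right)} = -467 - 733 = -1200$)
$\left(-1609331 + T{\left(p \right)}\right) + \left(-6\right) 58 \left(-19\right) = \left(-1609331 - 1200\right) + \left(-6\right) 58 \left(-19\right) = -1610531 - -6612 = -1610531 + 6612 = -1603919$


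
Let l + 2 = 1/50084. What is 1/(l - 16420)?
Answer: -50084/822479447 ≈ -6.0894e-5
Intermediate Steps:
l = -100167/50084 (l = -2 + 1/50084 = -100167/50084 ≈ -2.0000)
1/(l - 16420) = 1/(-100167/50084 - 16420) = 1/(-822479447/50084) = -50084/822479447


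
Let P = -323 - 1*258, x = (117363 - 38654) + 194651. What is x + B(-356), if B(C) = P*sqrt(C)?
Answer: 273360 - 1162*I*sqrt(89) ≈ 2.7336e+5 - 10962.0*I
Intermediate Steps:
x = 273360 (x = 78709 + 194651 = 273360)
P = -581 (P = -323 - 258 = -581)
B(C) = -581*sqrt(C)
x + B(-356) = 273360 - 1162*I*sqrt(89)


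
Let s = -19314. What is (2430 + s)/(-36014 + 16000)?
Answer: 8442/10007 ≈ 0.84361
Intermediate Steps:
(2430 + s)/(-36014 + 16000) = (2430 - 19314)/(-36014 + 16000) = -16884/(-20014) = -16884*(-1/20014) = 8442/10007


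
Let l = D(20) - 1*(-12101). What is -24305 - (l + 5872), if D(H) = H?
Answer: -42298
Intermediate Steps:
l = 12121 (l = 20 - 1*(-12101) = 20 + 12101 = 12121)
-24305 - (l + 5872) = -24305 - (12121 + 5872) = -24305 - 1*17993 = -24305 - 17993 = -42298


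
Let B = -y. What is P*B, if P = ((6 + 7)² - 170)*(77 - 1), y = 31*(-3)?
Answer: -7068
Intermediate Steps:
y = -93
P = -76 (P = (13² - 170)*76 = (169 - 170)*76 = -1*76 = -76)
B = 93 (B = -1*(-93) = 93)
P*B = -76*93 = -7068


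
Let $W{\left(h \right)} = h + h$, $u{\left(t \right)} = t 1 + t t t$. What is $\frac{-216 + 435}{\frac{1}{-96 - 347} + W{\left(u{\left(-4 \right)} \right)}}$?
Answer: $- \frac{32339}{20083} \approx -1.6103$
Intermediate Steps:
$u{\left(t \right)} = t + t^{3}$ ($u{\left(t \right)} = t + t^{2} t = t + t^{3}$)
$W{\left(h \right)} = 2 h$
$\frac{-216 + 435}{\frac{1}{-96 - 347} + W{\left(u{\left(-4 \right)} \right)}} = \frac{-216 + 435}{\frac{1}{-96 - 347} + 2 \left(-4 + \left(-4\right)^{3}\right)} = \frac{219}{\frac{1}{-443} + 2 \left(-4 - 64\right)} = \frac{219}{- \frac{1}{443} + 2 \left(-68\right)} = \frac{219}{- \frac{1}{443} - 136} = \frac{219}{- \frac{60249}{443}} = 219 \left(- \frac{443}{60249}\right) = - \frac{32339}{20083}$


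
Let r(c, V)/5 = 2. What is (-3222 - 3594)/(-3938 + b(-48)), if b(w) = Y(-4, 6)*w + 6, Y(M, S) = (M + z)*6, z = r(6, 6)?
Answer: 1704/1415 ≈ 1.2042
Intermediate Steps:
r(c, V) = 10 (r(c, V) = 5*2 = 10)
z = 10
Y(M, S) = 60 + 6*M (Y(M, S) = (M + 10)*6 = (10 + M)*6 = 60 + 6*M)
b(w) = 6 + 36*w (b(w) = (60 + 6*(-4))*w + 6 = (60 - 24)*w + 6 = 36*w + 6 = 6 + 36*w)
(-3222 - 3594)/(-3938 + b(-48)) = (-3222 - 3594)/(-3938 + (6 + 36*(-48))) = -6816/(-3938 + (6 - 1728)) = -6816/(-3938 - 1722) = -6816/(-5660) = -6816*(-1/5660) = 1704/1415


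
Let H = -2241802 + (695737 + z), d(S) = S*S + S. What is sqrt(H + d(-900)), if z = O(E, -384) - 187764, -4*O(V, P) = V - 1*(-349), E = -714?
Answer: I*sqrt(3698551)/2 ≈ 961.58*I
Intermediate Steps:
O(V, P) = -349/4 - V/4 (O(V, P) = -(V - 1*(-349))/4 = -(V + 349)/4 = -(349 + V)/4 = -349/4 - V/4)
d(S) = S + S**2 (d(S) = S**2 + S = S + S**2)
z = -750691/4 (z = (-349/4 - 1/4*(-714)) - 187764 = (-349/4 + 357/2) - 187764 = 365/4 - 187764 = -750691/4 ≈ -1.8767e+5)
H = -6934951/4 (H = -2241802 + (695737 - 750691/4) = -2241802 + 2032257/4 = -6934951/4 ≈ -1.7337e+6)
sqrt(H + d(-900)) = sqrt(-6934951/4 - 900*(1 - 900)) = sqrt(-6934951/4 - 900*(-899)) = sqrt(-6934951/4 + 809100) = sqrt(-3698551/4) = I*sqrt(3698551)/2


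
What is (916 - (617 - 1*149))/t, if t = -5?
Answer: -448/5 ≈ -89.600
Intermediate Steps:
(916 - (617 - 1*149))/t = (916 - (617 - 1*149))/(-5) = (916 - (617 - 149))*(-1/5) = (916 - 1*468)*(-1/5) = (916 - 468)*(-1/5) = 448*(-1/5) = -448/5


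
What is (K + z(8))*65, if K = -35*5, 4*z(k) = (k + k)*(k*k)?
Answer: 5265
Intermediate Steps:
z(k) = k³/2 (z(k) = ((k + k)*(k*k))/4 = ((2*k)*k²)/4 = (2*k³)/4 = k³/2)
K = -175
(K + z(8))*65 = (-175 + (½)*8³)*65 = (-175 + (½)*512)*65 = (-175 + 256)*65 = 81*65 = 5265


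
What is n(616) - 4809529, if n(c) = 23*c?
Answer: -4795361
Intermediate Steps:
n(616) - 4809529 = 23*616 - 4809529 = 14168 - 4809529 = -4795361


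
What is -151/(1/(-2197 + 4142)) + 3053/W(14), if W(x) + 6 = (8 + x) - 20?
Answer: -1177833/4 ≈ -2.9446e+5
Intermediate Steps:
W(x) = -18 + x (W(x) = -6 + ((8 + x) - 20) = -6 + (-12 + x) = -18 + x)
-151/(1/(-2197 + 4142)) + 3053/W(14) = -151/(1/(-2197 + 4142)) + 3053/(-18 + 14) = -151/(1/1945) + 3053/(-4) = -151/1/1945 + 3053*(-¼) = -151*1945 - 3053/4 = -293695 - 3053/4 = -1177833/4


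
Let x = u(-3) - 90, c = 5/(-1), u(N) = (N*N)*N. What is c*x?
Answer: 585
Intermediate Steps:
u(N) = N³ (u(N) = N²*N = N³)
c = -5 (c = 5*(-1) = -5)
x = -117 (x = (-3)³ - 90 = -27 - 90 = -117)
c*x = -5*(-117) = 585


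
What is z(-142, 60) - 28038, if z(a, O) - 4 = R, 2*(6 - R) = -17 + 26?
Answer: -56065/2 ≈ -28033.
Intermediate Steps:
R = 3/2 (R = 6 - (-17 + 26)/2 = 6 - ½*9 = 6 - 9/2 = 3/2 ≈ 1.5000)
z(a, O) = 11/2 (z(a, O) = 4 + 3/2 = 11/2)
z(-142, 60) - 28038 = 11/2 - 28038 = -56065/2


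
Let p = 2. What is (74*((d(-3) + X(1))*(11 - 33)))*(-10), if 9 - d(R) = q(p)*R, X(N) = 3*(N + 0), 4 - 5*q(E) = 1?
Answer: 224664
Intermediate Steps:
q(E) = ⅗ (q(E) = ⅘ - ⅕*1 = ⅘ - ⅕ = ⅗)
X(N) = 3*N
d(R) = 9 - 3*R/5
(74*((d(-3) + X(1))*(11 - 33)))*(-10) = (74*(((9 - ⅗*(-3)) + 3*1)*(11 - 33)))*(-10) = (74*(((9 + 9/5) + 3)*(-22)))*(-10) = (74*((54/5 + 3)*(-22)))*(-10) = (74*((69/5)*(-22)))*(-10) = (74*(-1518/5))*(-10) = -112332/5*(-10) = 224664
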